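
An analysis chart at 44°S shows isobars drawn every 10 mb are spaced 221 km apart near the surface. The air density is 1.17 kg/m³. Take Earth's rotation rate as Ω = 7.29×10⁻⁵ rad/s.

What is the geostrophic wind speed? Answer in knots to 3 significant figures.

74.2 knots

Coriolis parameter at 44°S:
f = 2Ω sin φ = 2 × 7.29×10⁻⁵ × sin 44° = 1.01×10⁻⁴ s⁻¹
Pressure gradient: |∂P/∂n| = 1000 Pa / 221000 m = 4.52×10⁻³ Pa/m
Geostrophic balance (pressure-gradient force = Coriolis force):
V_g = (1/(fρ)) |∂P/∂n| = 4.52×10⁻³ / (1.01×10⁻⁴ × 1.17) = 38.2 m/s
Converting: 38.2 m/s × 1.944 = 74.2 knots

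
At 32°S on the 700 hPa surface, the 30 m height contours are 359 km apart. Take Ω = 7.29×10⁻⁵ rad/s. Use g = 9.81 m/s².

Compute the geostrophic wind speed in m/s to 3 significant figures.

10.6 m/s

Coriolis parameter at 32°S:
f = 2Ω sin φ = 2 × 7.29×10⁻⁵ × sin 32° = 7.73×10⁻⁵ s⁻¹
Height gradient: |∂Z/∂n| = 30 m / 359000 m = 8.36×10⁻⁵
On a pressure surface, geostrophic balance gives V_g = (g/f)|∂Z/∂n|:
V_g = 9.81 × 8.36×10⁻⁵ / 7.73×10⁻⁵ = 10.6 m/s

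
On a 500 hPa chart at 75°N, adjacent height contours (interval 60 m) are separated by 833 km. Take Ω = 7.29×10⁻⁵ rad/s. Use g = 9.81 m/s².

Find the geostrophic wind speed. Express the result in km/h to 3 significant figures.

18.1 km/h

Coriolis parameter at 75°N:
f = 2Ω sin φ = 2 × 7.29×10⁻⁵ × sin 75° = 1.41×10⁻⁴ s⁻¹
Height gradient: |∂Z/∂n| = 60 m / 833000 m = 7.20×10⁻⁵
On a pressure surface, geostrophic balance gives V_g = (g/f)|∂Z/∂n|:
V_g = 9.81 × 7.20×10⁻⁵ / 1.41×10⁻⁴ = 5.02 m/s
Converting: 5.02 m/s × 3.6 = 18.1 km/h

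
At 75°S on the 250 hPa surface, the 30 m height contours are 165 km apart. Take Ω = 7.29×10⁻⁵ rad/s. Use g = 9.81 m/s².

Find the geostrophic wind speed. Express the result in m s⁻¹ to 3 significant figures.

Coriolis parameter at 75°S:
f = 2Ω sin φ = 2 × 7.29×10⁻⁵ × sin 75° = 1.41×10⁻⁴ s⁻¹
Height gradient: |∂Z/∂n| = 30 m / 165000 m = 1.82×10⁻⁴
On a pressure surface, geostrophic balance gives V_g = (g/f)|∂Z/∂n|:
V_g = 9.81 × 1.82×10⁻⁴ / 1.41×10⁻⁴ = 12.7 m/s

12.7 m s⁻¹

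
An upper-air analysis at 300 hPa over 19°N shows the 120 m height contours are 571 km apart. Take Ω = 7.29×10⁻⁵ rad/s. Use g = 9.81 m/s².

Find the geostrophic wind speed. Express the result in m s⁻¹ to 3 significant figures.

Coriolis parameter at 19°N:
f = 2Ω sin φ = 2 × 7.29×10⁻⁵ × sin 19° = 4.75×10⁻⁵ s⁻¹
Height gradient: |∂Z/∂n| = 120 m / 571000 m = 2.10×10⁻⁴
On a pressure surface, geostrophic balance gives V_g = (g/f)|∂Z/∂n|:
V_g = 9.81 × 2.10×10⁻⁴ / 4.75×10⁻⁵ = 43.4 m/s

43.4 m s⁻¹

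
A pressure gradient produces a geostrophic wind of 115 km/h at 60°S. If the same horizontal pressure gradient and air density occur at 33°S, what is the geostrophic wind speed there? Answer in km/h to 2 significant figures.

With the same pressure gradient and density, V_g ∝ 1/f ∝ 1/sin φ.
V₂ = V₁ · sin φ₁ / sin φ₂ = 115 × sin 60° / sin 33°
V₂ = 115 × 0.8660/0.5446 = 180 km/h

180 km/h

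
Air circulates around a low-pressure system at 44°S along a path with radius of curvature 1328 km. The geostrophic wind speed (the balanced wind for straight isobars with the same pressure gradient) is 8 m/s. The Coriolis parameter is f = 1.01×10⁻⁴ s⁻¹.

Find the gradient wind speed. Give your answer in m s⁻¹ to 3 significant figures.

7.57 m s⁻¹

Around a low, centrifugal force acts outward with Coriolis, so pressure-gradient force balances both:
(1/ρ)|∂P/∂n| = fV + V²/R  →  V² + fR·V − fR·V_g = 0
With fR = 1.01×10⁻⁴ × 1328×10³ m = 134 m/s:
V = [−fR + √((fR)² + 4 fR V_g)]/2 = [−134 + √(134² + 4×134×8)]/2 = 7.57 m/s
Subgeostrophic (V < V_g = 8 m/s), as expected around a low.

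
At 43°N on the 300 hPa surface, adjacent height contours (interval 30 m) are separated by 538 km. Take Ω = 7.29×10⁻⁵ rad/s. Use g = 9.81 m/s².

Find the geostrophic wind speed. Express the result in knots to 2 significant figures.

Coriolis parameter at 43°N:
f = 2Ω sin φ = 2 × 7.29×10⁻⁵ × sin 43° = 9.94×10⁻⁵ s⁻¹
Height gradient: |∂Z/∂n| = 30 m / 538000 m = 5.58×10⁻⁵
On a pressure surface, geostrophic balance gives V_g = (g/f)|∂Z/∂n|:
V_g = 9.81 × 5.58×10⁻⁵ / 9.94×10⁻⁵ = 5.50 m/s
Converting: 5.50 m/s × 1.944 = 11 knots

11 knots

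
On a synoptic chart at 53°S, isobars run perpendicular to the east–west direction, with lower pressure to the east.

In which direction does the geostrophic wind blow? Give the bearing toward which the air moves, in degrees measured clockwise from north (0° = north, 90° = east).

000°

The pressure-gradient force points toward the east (bearing 090°).
Geostrophic balance: in the Southern Hemisphere the Coriolis force deflects motion to the left, so the geostrophic wind blows 90° to the left of the pressure-gradient force (low pressure on the right).
Rotating 090° by 90° counterclockwise gives 000° — the wind blows toward the north.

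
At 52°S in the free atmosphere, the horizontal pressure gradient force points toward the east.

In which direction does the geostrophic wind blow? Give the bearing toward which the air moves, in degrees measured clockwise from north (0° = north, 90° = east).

000°

The pressure-gradient force points toward the east (bearing 090°).
Geostrophic balance: in the Southern Hemisphere the Coriolis force deflects motion to the left, so the geostrophic wind blows 90° to the left of the pressure-gradient force (low pressure on the right).
Rotating 090° by 90° counterclockwise gives 000° — the wind blows toward the north.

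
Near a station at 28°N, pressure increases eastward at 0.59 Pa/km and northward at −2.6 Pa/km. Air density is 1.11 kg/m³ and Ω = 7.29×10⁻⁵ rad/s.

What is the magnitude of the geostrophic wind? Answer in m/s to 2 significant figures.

Coriolis parameter at 28°N:
f = 2Ω sin φ = 2 × 7.29×10⁻⁵ × sin 28° = 6.84×10⁻⁵ s⁻¹
Component geostrophic relations (x east, y north):
u_g = −(1/(fρ)) ∂P/∂y,  v_g = (1/(fρ)) ∂P/∂x
u_g = −(−2.6×10⁻³)/(6.84×10⁻⁵ × 1.11) = 34.2 m/s;  v_g = (0.59×10⁻³)/(6.84×10⁻⁵ × 1.11) = 7.77 m/s
|V_g| = √(u_g² + v_g²) = 35.1 m/s

35 m/s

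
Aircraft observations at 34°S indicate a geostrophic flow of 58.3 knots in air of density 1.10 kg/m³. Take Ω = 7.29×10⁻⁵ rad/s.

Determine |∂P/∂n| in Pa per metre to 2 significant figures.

Coriolis parameter at 34°S:
f = 2Ω sin φ = 2 × 7.29×10⁻⁵ × sin 34° = 8.15×10⁻⁵ s⁻¹
Wind speed in SI: 58.3 knots = 30.0 m/s
Geostrophic balance rearranged: |∂P/∂n| = f ρ V_g
|∂P/∂n| = 8.15×10⁻⁵ × 1.10 × 30.0 = 2.69×10⁻³ Pa/m

2.7×10⁻³ Pa/m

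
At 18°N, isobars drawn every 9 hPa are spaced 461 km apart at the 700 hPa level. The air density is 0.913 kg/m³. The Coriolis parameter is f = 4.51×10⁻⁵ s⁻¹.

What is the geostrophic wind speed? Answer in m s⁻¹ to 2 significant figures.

Pressure gradient: |∂P/∂n| = 900 Pa / 461000 m = 1.95×10⁻³ Pa/m
Geostrophic balance (pressure-gradient force = Coriolis force):
V_g = (1/(fρ)) |∂P/∂n| = 1.95×10⁻³ / (4.51×10⁻⁵ × 0.913) = 47.4 m/s

47 m s⁻¹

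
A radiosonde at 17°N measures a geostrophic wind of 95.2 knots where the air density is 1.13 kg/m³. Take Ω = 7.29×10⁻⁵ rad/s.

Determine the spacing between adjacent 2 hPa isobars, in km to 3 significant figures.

Coriolis parameter at 17°N:
f = 2Ω sin φ = 2 × 7.29×10⁻⁵ × sin 17° = 4.26×10⁻⁵ s⁻¹
Wind speed in SI: 95.2 knots = 49.0 m/s
Geostrophic balance rearranged: |∂P/∂n| = f ρ V_g
|∂P/∂n| = 4.26×10⁻⁵ × 1.13 × 49.0 = 2.36×10⁻³ Pa/m
Isobar spacing: Δn = ΔP/|∂P/∂n| = 200 Pa / 2.36×10⁻³ Pa/m = 84778 m ≈ 84.8 km

84.8 km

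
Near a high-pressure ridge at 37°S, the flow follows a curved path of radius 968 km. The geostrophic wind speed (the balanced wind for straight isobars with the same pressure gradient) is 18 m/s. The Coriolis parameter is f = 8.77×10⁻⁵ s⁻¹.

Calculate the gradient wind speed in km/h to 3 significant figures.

Around a high, pressure-gradient force acts outward with centrifugal, so Coriolis balances both:
fV = (1/ρ)|∂P/∂n| + V²/R  →  V² − fR·V + fR·V_g = 0
With fR = 8.77×10⁻⁵ × 968×10³ m = 84.9 m/s:
V = [fR − √((fR)² − 4 fR V_g)]/2 = [84.9 − √(84.9² − 4×84.9×18)]/2 = 25.9 m/s
Supergeostrophic (V > V_g = 18 m/s), as expected around a high.
Converting: 25.9 m/s × 3.6 = 93.3 km/h

93.3 km/h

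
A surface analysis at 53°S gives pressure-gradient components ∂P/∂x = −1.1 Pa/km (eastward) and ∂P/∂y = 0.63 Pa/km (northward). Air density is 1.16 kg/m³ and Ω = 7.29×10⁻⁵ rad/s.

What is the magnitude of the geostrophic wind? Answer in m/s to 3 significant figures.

9.38 m/s

Coriolis parameter at 53°S:
f = 2Ω sin φ = 2 × 7.29×10⁻⁵ × sin 53° = 1.16×10⁻⁴ s⁻¹
In the Southern Hemisphere f is negative: f = −1.16×10⁻⁴ s⁻¹.
Component geostrophic relations (x east, y north):
u_g = −(1/(fρ)) ∂P/∂y,  v_g = (1/(fρ)) ∂P/∂x
u_g = −(0.63×10⁻³)/(−1.16×10⁻⁴ × 1.16) = 4.66 m/s;  v_g = (−1.1×10⁻³)/(−1.16×10⁻⁴ × 1.16) = 8.14 m/s
|V_g| = √(u_g² + v_g²) = 9.38 m/s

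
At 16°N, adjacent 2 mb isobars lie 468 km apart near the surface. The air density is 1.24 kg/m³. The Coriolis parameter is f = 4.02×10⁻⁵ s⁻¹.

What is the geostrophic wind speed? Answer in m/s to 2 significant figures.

Pressure gradient: |∂P/∂n| = 200 Pa / 468000 m = 4.27×10⁻⁴ Pa/m
Geostrophic balance (pressure-gradient force = Coriolis force):
V_g = (1/(fρ)) |∂P/∂n| = 4.27×10⁻⁴ / (4.02×10⁻⁵ × 1.24) = 8.57 m/s

8.6 m/s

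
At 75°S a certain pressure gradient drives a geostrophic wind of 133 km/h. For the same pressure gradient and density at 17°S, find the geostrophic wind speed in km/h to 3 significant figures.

With the same pressure gradient and density, V_g ∝ 1/f ∝ 1/sin φ.
V₂ = V₁ · sin φ₁ / sin φ₂ = 133 × sin 75° / sin 17°
V₂ = 133 × 0.9659/0.2924 = 439 km/h

439 km/h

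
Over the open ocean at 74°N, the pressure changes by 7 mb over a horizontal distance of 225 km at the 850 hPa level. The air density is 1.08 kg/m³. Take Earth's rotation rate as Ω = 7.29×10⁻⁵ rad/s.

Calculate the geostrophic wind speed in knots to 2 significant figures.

40 knots

Coriolis parameter at 74°N:
f = 2Ω sin φ = 2 × 7.29×10⁻⁵ × sin 74° = 1.40×10⁻⁴ s⁻¹
Pressure gradient: |∂P/∂n| = 700 Pa / 225000 m = 3.11×10⁻³ Pa/m
Geostrophic balance (pressure-gradient force = Coriolis force):
V_g = (1/(fρ)) |∂P/∂n| = 3.11×10⁻³ / (1.40×10⁻⁴ × 1.08) = 20.6 m/s
Converting: 20.6 m/s × 1.944 = 40 knots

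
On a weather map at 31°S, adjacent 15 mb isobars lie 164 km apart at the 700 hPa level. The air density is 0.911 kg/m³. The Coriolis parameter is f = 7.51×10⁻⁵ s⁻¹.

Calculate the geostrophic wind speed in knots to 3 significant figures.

260 knots

Pressure gradient: |∂P/∂n| = 1500 Pa / 164000 m = 9.15×10⁻³ Pa/m
Geostrophic balance (pressure-gradient force = Coriolis force):
V_g = (1/(fρ)) |∂P/∂n| = 9.15×10⁻³ / (7.51×10⁻⁵ × 0.911) = 134 m/s
Converting: 134 m/s × 1.944 = 260 knots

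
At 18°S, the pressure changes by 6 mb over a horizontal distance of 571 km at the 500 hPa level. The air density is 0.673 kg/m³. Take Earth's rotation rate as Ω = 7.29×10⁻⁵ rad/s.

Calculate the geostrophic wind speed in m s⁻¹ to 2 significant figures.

Coriolis parameter at 18°S:
f = 2Ω sin φ = 2 × 7.29×10⁻⁵ × sin 18° = 4.51×10⁻⁵ s⁻¹
Pressure gradient: |∂P/∂n| = 600 Pa / 571000 m = 1.05×10⁻³ Pa/m
Geostrophic balance (pressure-gradient force = Coriolis force):
V_g = (1/(fρ)) |∂P/∂n| = 1.05×10⁻³ / (4.51×10⁻⁵ × 0.673) = 34.7 m/s

35 m s⁻¹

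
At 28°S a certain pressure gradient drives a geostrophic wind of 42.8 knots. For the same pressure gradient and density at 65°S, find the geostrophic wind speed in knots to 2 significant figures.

With the same pressure gradient and density, V_g ∝ 1/f ∝ 1/sin φ.
V₂ = V₁ · sin φ₁ / sin φ₂ = 42.8 × sin 28° / sin 65°
V₂ = 42.8 × 0.4695/0.9063 = 22 knots

22 knots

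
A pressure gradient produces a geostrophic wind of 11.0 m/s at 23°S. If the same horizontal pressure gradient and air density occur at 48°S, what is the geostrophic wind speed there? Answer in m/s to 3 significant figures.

With the same pressure gradient and density, V_g ∝ 1/f ∝ 1/sin φ.
V₂ = V₁ · sin φ₁ / sin φ₂ = 11.0 × sin 23° / sin 48°
V₂ = 11.0 × 0.3907/0.7431 = 5.78 m/s

5.78 m/s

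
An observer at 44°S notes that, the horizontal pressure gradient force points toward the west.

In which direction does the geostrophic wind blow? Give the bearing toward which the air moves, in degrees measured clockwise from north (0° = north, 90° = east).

The pressure-gradient force points toward the west (bearing 270°).
Geostrophic balance: in the Southern Hemisphere the Coriolis force deflects motion to the left, so the geostrophic wind blows 90° to the left of the pressure-gradient force (low pressure on the right).
Rotating 270° by 90° counterclockwise gives 180° — the wind blows toward the south.

180°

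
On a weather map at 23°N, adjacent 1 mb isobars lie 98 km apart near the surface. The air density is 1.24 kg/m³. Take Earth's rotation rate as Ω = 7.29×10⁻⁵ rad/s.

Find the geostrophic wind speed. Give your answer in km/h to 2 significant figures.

Coriolis parameter at 23°N:
f = 2Ω sin φ = 2 × 7.29×10⁻⁵ × sin 23° = 5.70×10⁻⁵ s⁻¹
Pressure gradient: |∂P/∂n| = 100 Pa / 98000 m = 1.02×10⁻³ Pa/m
Geostrophic balance (pressure-gradient force = Coriolis force):
V_g = (1/(fρ)) |∂P/∂n| = 1.02×10⁻³ / (5.70×10⁻⁵ × 1.24) = 14.4 m/s
Converting: 14.4 m/s × 3.6 = 52 km/h

52 km/h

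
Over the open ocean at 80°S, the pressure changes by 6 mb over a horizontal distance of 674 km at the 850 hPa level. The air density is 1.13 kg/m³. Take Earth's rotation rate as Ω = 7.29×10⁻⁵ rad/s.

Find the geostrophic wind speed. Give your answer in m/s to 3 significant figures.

5.49 m/s

Coriolis parameter at 80°S:
f = 2Ω sin φ = 2 × 7.29×10⁻⁵ × sin 80° = 1.44×10⁻⁴ s⁻¹
Pressure gradient: |∂P/∂n| = 600 Pa / 674000 m = 8.90×10⁻⁴ Pa/m
Geostrophic balance (pressure-gradient force = Coriolis force):
V_g = (1/(fρ)) |∂P/∂n| = 8.90×10⁻⁴ / (1.44×10⁻⁴ × 1.13) = 5.49 m/s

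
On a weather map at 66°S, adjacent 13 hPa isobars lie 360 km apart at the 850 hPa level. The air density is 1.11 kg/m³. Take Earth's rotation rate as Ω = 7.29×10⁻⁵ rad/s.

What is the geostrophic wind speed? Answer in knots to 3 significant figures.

Coriolis parameter at 66°S:
f = 2Ω sin φ = 2 × 7.29×10⁻⁵ × sin 66° = 1.33×10⁻⁴ s⁻¹
Pressure gradient: |∂P/∂n| = 1300 Pa / 360000 m = 3.61×10⁻³ Pa/m
Geostrophic balance (pressure-gradient force = Coriolis force):
V_g = (1/(fρ)) |∂P/∂n| = 3.61×10⁻³ / (1.33×10⁻⁴ × 1.11) = 24.4 m/s
Converting: 24.4 m/s × 1.944 = 47.5 knots

47.5 knots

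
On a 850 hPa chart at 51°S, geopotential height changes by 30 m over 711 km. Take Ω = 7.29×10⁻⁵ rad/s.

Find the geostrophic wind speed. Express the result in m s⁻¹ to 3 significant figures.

Coriolis parameter at 51°S:
f = 2Ω sin φ = 2 × 7.29×10⁻⁵ × sin 51° = 1.13×10⁻⁴ s⁻¹
Height gradient: |∂Z/∂n| = 30 m / 711000 m = 4.22×10⁻⁵
On a pressure surface, geostrophic balance gives V_g = (g/f)|∂Z/∂n|:
V_g = 9.81 × 4.22×10⁻⁵ / 1.13×10⁻⁴ = 3.65 m/s

3.65 m s⁻¹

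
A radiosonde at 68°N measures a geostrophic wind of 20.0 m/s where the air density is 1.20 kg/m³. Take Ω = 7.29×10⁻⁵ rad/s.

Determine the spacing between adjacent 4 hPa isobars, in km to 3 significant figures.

123 km

Coriolis parameter at 68°N:
f = 2Ω sin φ = 2 × 7.29×10⁻⁵ × sin 68° = 1.35×10⁻⁴ s⁻¹
Geostrophic balance rearranged: |∂P/∂n| = f ρ V_g
|∂P/∂n| = 1.35×10⁻⁴ × 1.20 × 20.0 = 3.24×10⁻³ Pa/m
Isobar spacing: Δn = ΔP/|∂P/∂n| = 400 Pa / 3.24×10⁻³ Pa/m = 123289 m ≈ 123 km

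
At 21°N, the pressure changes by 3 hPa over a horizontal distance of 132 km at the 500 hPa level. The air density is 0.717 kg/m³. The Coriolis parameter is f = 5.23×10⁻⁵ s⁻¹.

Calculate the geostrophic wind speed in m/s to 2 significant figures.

61 m/s

Pressure gradient: |∂P/∂n| = 300 Pa / 132000 m = 2.27×10⁻³ Pa/m
Geostrophic balance (pressure-gradient force = Coriolis force):
V_g = (1/(fρ)) |∂P/∂n| = 2.27×10⁻³ / (5.23×10⁻⁵ × 0.717) = 60.6 m/s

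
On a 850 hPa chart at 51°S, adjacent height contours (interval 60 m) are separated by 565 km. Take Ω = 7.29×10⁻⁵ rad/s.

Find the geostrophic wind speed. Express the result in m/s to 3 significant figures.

Coriolis parameter at 51°S:
f = 2Ω sin φ = 2 × 7.29×10⁻⁵ × sin 51° = 1.13×10⁻⁴ s⁻¹
Height gradient: |∂Z/∂n| = 60 m / 565000 m = 1.06×10⁻⁴
On a pressure surface, geostrophic balance gives V_g = (g/f)|∂Z/∂n|:
V_g = 9.81 × 1.06×10⁻⁴ / 1.13×10⁻⁴ = 9.19 m/s

9.19 m/s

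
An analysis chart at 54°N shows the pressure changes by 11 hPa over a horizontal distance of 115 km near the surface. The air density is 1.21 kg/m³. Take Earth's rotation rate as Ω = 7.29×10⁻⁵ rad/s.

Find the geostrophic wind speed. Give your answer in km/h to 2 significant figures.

Coriolis parameter at 54°N:
f = 2Ω sin φ = 2 × 7.29×10⁻⁵ × sin 54° = 1.18×10⁻⁴ s⁻¹
Pressure gradient: |∂P/∂n| = 1100 Pa / 115000 m = 9.57×10⁻³ Pa/m
Geostrophic balance (pressure-gradient force = Coriolis force):
V_g = (1/(fρ)) |∂P/∂n| = 9.57×10⁻³ / (1.18×10⁻⁴ × 1.21) = 67.0 m/s
Converting: 67.0 m/s × 3.6 = 240 km/h

240 km/h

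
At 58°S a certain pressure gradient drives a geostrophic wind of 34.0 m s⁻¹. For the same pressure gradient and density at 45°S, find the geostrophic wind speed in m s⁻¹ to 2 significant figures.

With the same pressure gradient and density, V_g ∝ 1/f ∝ 1/sin φ.
V₂ = V₁ · sin φ₁ / sin φ₂ = 34.0 × sin 58° / sin 45°
V₂ = 34.0 × 0.8480/0.7071 = 41 m s⁻¹

41 m s⁻¹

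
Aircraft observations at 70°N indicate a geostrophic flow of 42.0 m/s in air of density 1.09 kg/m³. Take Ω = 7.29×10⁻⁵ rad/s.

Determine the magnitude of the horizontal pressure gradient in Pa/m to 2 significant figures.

Coriolis parameter at 70°N:
f = 2Ω sin φ = 2 × 7.29×10⁻⁵ × sin 70° = 1.37×10⁻⁴ s⁻¹
Geostrophic balance rearranged: |∂P/∂n| = f ρ V_g
|∂P/∂n| = 1.37×10⁻⁴ × 1.09 × 42.0 = 6.27×10⁻³ Pa/m

6.3×10⁻³ Pa/m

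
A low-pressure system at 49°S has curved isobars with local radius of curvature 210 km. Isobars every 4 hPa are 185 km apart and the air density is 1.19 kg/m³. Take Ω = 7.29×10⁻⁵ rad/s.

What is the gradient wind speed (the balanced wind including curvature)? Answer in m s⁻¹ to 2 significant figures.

Coriolis parameter at 49°S:
f = 2Ω sin φ = 2 × 7.29×10⁻⁵ × sin 49° = 1.10×10⁻⁴ s⁻¹
Pressure gradient: |∂P/∂n| = 400 Pa / 185000 m = 2.16×10⁻³ Pa/m
Geostrophic speed: V_g = |∂P/∂n|/(fρ) = 2.16×10⁻³/(1.10×10⁻⁴ × 1.19) = 16.5 m/s
Around a low, centrifugal force acts outward with Coriolis, so pressure-gradient force balances both:
(1/ρ)|∂P/∂n| = fV + V²/R  →  V² + fR·V − fR·V_g = 0
With fR = 1.10×10⁻⁴ × 210×10³ m = 23.1 m/s:
V = [−fR + √((fR)² + 4 fR V_g)]/2 = [−23.1 + √(23.1² + 4×23.1×16.5)]/2 = 11.1 m/s
Subgeostrophic (V < V_g = 16.5 m/s), as expected around a low.

11 m s⁻¹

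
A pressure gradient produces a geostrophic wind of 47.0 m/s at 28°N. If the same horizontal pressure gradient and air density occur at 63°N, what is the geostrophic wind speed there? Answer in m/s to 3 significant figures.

24.8 m/s

With the same pressure gradient and density, V_g ∝ 1/f ∝ 1/sin φ.
V₂ = V₁ · sin φ₁ / sin φ₂ = 47.0 × sin 28° / sin 63°
V₂ = 47.0 × 0.4695/0.8910 = 24.8 m/s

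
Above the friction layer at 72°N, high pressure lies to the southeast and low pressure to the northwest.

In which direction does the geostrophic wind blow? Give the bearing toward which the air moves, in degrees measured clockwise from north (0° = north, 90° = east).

045°

The pressure-gradient force points toward the northwest (bearing 315°).
Geostrophic balance: in the Northern Hemisphere the Coriolis force deflects motion to the right, so the geostrophic wind blows 90° to the right of the pressure-gradient force (low pressure on the left).
Rotating 315° by 90° clockwise gives 045° — the wind blows toward the northeast.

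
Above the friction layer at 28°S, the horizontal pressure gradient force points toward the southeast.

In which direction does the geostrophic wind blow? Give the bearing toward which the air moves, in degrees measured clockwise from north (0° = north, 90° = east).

The pressure-gradient force points toward the southeast (bearing 135°).
Geostrophic balance: in the Southern Hemisphere the Coriolis force deflects motion to the left, so the geostrophic wind blows 90° to the left of the pressure-gradient force (low pressure on the right).
Rotating 135° by 90° counterclockwise gives 045° — the wind blows toward the northeast.

045°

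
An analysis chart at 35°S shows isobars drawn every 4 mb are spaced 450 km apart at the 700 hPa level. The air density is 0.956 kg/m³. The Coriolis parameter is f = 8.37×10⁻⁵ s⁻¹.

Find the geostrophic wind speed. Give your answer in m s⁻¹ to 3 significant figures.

11.1 m s⁻¹

Pressure gradient: |∂P/∂n| = 400 Pa / 450000 m = 8.89×10⁻⁴ Pa/m
Geostrophic balance (pressure-gradient force = Coriolis force):
V_g = (1/(fρ)) |∂P/∂n| = 8.89×10⁻⁴ / (8.37×10⁻⁵ × 0.956) = 11.1 m/s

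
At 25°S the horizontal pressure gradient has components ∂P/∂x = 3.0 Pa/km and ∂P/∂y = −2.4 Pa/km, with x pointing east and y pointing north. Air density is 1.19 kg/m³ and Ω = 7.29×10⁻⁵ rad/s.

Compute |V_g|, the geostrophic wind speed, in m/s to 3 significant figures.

Coriolis parameter at 25°S:
f = 2Ω sin φ = 2 × 7.29×10⁻⁵ × sin 25° = 6.16×10⁻⁵ s⁻¹
In the Southern Hemisphere f is negative: f = −6.16×10⁻⁵ s⁻¹.
Component geostrophic relations (x east, y north):
u_g = −(1/(fρ)) ∂P/∂y,  v_g = (1/(fρ)) ∂P/∂x
u_g = −(−2.4×10⁻³)/(−6.16×10⁻⁵ × 1.19) = −32.7 m/s;  v_g = (3.0×10⁻³)/(−6.16×10⁻⁵ × 1.19) = −40.9 m/s
|V_g| = √(u_g² + v_g²) = 52.4 m/s

52.4 m/s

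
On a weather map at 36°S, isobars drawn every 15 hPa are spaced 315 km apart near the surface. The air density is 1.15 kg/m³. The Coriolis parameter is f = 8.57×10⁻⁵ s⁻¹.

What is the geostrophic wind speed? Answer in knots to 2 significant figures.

94 knots

Pressure gradient: |∂P/∂n| = 1500 Pa / 315000 m = 4.76×10⁻³ Pa/m
Geostrophic balance (pressure-gradient force = Coriolis force):
V_g = (1/(fρ)) |∂P/∂n| = 4.76×10⁻³ / (8.57×10⁻⁵ × 1.15) = 48.3 m/s
Converting: 48.3 m/s × 1.944 = 94 knots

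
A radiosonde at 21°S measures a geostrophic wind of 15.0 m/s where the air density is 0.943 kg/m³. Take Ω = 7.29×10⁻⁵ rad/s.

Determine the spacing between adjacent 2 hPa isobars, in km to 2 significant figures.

270 km

Coriolis parameter at 21°S:
f = 2Ω sin φ = 2 × 7.29×10⁻⁵ × sin 21° = 5.23×10⁻⁵ s⁻¹
Geostrophic balance rearranged: |∂P/∂n| = f ρ V_g
|∂P/∂n| = 5.23×10⁻⁵ × 0.943 × 15.0 = 7.39×10⁻⁴ Pa/m
Isobar spacing: Δn = ΔP/|∂P/∂n| = 200 Pa / 7.39×10⁻⁴ Pa/m = 270608 m ≈ 270 km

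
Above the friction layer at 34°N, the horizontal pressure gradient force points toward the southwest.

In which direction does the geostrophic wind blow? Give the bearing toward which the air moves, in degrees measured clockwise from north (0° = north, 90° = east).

315°

The pressure-gradient force points toward the southwest (bearing 225°).
Geostrophic balance: in the Northern Hemisphere the Coriolis force deflects motion to the right, so the geostrophic wind blows 90° to the right of the pressure-gradient force (low pressure on the left).
Rotating 225° by 90° clockwise gives 315° — the wind blows toward the northwest.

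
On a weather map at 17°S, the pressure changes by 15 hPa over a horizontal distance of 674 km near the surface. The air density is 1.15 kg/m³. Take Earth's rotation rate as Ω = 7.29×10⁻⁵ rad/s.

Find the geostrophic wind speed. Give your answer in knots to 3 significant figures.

Coriolis parameter at 17°S:
f = 2Ω sin φ = 2 × 7.29×10⁻⁵ × sin 17° = 4.26×10⁻⁵ s⁻¹
Pressure gradient: |∂P/∂n| = 1500 Pa / 674000 m = 2.23×10⁻³ Pa/m
Geostrophic balance (pressure-gradient force = Coriolis force):
V_g = (1/(fρ)) |∂P/∂n| = 2.23×10⁻³ / (4.26×10⁻⁵ × 1.15) = 45.4 m/s
Converting: 45.4 m/s × 1.944 = 88.2 knots

88.2 knots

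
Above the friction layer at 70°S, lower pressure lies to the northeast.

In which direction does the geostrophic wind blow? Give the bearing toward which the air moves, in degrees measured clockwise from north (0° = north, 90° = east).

The pressure-gradient force points toward the northeast (bearing 045°).
Geostrophic balance: in the Southern Hemisphere the Coriolis force deflects motion to the left, so the geostrophic wind blows 90° to the left of the pressure-gradient force (low pressure on the right).
Rotating 045° by 90° counterclockwise gives 315° — the wind blows toward the northwest.

315°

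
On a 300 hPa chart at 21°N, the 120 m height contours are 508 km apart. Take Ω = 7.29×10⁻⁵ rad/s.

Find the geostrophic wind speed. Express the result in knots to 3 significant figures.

86.2 knots

Coriolis parameter at 21°N:
f = 2Ω sin φ = 2 × 7.29×10⁻⁵ × sin 21° = 5.23×10⁻⁵ s⁻¹
Height gradient: |∂Z/∂n| = 120 m / 508000 m = 2.36×10⁻⁴
On a pressure surface, geostrophic balance gives V_g = (g/f)|∂Z/∂n|:
V_g = 9.81 × 2.36×10⁻⁴ / 5.23×10⁻⁵ = 44.4 m/s
Converting: 44.4 m/s × 1.944 = 86.2 knots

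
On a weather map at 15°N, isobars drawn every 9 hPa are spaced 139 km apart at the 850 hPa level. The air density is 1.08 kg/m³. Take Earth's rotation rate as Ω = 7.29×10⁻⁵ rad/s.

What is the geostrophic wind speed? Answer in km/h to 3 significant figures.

572 km/h

Coriolis parameter at 15°N:
f = 2Ω sin φ = 2 × 7.29×10⁻⁵ × sin 15° = 3.77×10⁻⁵ s⁻¹
Pressure gradient: |∂P/∂n| = 900 Pa / 139000 m = 6.47×10⁻³ Pa/m
Geostrophic balance (pressure-gradient force = Coriolis force):
V_g = (1/(fρ)) |∂P/∂n| = 6.47×10⁻³ / (3.77×10⁻⁵ × 1.08) = 159 m/s
Converting: 159 m/s × 3.6 = 572 km/h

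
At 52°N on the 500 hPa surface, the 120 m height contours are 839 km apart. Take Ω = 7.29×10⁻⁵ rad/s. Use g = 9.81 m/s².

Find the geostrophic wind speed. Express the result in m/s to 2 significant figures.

Coriolis parameter at 52°N:
f = 2Ω sin φ = 2 × 7.29×10⁻⁵ × sin 52° = 1.15×10⁻⁴ s⁻¹
Height gradient: |∂Z/∂n| = 120 m / 839000 m = 1.43×10⁻⁴
On a pressure surface, geostrophic balance gives V_g = (g/f)|∂Z/∂n|:
V_g = 9.81 × 1.43×10⁻⁴ / 1.15×10⁻⁴ = 12.2 m/s

12 m/s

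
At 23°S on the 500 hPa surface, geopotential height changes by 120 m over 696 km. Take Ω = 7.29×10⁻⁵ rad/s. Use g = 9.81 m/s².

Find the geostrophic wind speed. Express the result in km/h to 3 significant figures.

Coriolis parameter at 23°S:
f = 2Ω sin φ = 2 × 7.29×10⁻⁵ × sin 23° = 5.70×10⁻⁵ s⁻¹
Height gradient: |∂Z/∂n| = 120 m / 696000 m = 1.72×10⁻⁴
On a pressure surface, geostrophic balance gives V_g = (g/f)|∂Z/∂n|:
V_g = 9.81 × 1.72×10⁻⁴ / 5.70×10⁻⁵ = 29.7 m/s
Converting: 29.7 m/s × 3.6 = 107 km/h

107 km/h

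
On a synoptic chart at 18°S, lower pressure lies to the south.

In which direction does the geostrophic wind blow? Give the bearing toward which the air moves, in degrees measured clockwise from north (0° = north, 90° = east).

090°

The pressure-gradient force points toward the south (bearing 180°).
Geostrophic balance: in the Southern Hemisphere the Coriolis force deflects motion to the left, so the geostrophic wind blows 90° to the left of the pressure-gradient force (low pressure on the right).
Rotating 180° by 90° counterclockwise gives 090° — the wind blows toward the east.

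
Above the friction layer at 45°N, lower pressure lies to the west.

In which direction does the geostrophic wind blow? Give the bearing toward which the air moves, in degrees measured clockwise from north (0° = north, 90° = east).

The pressure-gradient force points toward the west (bearing 270°).
Geostrophic balance: in the Northern Hemisphere the Coriolis force deflects motion to the right, so the geostrophic wind blows 90° to the right of the pressure-gradient force (low pressure on the left).
Rotating 270° by 90° clockwise gives 000° — the wind blows toward the north.

000°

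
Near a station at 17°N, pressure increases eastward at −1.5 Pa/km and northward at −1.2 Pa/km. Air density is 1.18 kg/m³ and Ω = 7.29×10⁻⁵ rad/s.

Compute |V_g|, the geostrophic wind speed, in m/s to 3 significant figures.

38.2 m/s

Coriolis parameter at 17°N:
f = 2Ω sin φ = 2 × 7.29×10⁻⁵ × sin 17° = 4.26×10⁻⁵ s⁻¹
Component geostrophic relations (x east, y north):
u_g = −(1/(fρ)) ∂P/∂y,  v_g = (1/(fρ)) ∂P/∂x
u_g = −(−1.2×10⁻³)/(4.26×10⁻⁵ × 1.18) = 23.9 m/s;  v_g = (−1.5×10⁻³)/(4.26×10⁻⁵ × 1.18) = −29.8 m/s
|V_g| = √(u_g² + v_g²) = 38.2 m/s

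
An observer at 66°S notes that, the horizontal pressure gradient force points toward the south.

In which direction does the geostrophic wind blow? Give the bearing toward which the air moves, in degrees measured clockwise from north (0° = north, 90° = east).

The pressure-gradient force points toward the south (bearing 180°).
Geostrophic balance: in the Southern Hemisphere the Coriolis force deflects motion to the left, so the geostrophic wind blows 90° to the left of the pressure-gradient force (low pressure on the right).
Rotating 180° by 90° counterclockwise gives 090° — the wind blows toward the east.

090°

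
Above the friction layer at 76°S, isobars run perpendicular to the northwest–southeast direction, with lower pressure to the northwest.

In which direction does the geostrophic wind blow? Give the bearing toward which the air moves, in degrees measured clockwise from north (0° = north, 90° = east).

The pressure-gradient force points toward the northwest (bearing 315°).
Geostrophic balance: in the Southern Hemisphere the Coriolis force deflects motion to the left, so the geostrophic wind blows 90° to the left of the pressure-gradient force (low pressure on the right).
Rotating 315° by 90° counterclockwise gives 225° — the wind blows toward the southwest.

225°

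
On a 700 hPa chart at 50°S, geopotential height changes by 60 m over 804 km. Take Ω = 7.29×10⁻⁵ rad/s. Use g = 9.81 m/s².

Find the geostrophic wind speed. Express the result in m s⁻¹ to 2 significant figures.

6.6 m s⁻¹

Coriolis parameter at 50°S:
f = 2Ω sin φ = 2 × 7.29×10⁻⁵ × sin 50° = 1.12×10⁻⁴ s⁻¹
Height gradient: |∂Z/∂n| = 60 m / 804000 m = 7.46×10⁻⁵
On a pressure surface, geostrophic balance gives V_g = (g/f)|∂Z/∂n|:
V_g = 9.81 × 7.46×10⁻⁵ / 1.12×10⁻⁴ = 6.55 m/s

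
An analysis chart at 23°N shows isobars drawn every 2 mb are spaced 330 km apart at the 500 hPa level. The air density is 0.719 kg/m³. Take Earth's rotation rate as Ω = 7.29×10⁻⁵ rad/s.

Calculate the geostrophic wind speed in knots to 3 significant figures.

Coriolis parameter at 23°N:
f = 2Ω sin φ = 2 × 7.29×10⁻⁵ × sin 23° = 5.70×10⁻⁵ s⁻¹
Pressure gradient: |∂P/∂n| = 200 Pa / 330000 m = 6.06×10⁻⁴ Pa/m
Geostrophic balance (pressure-gradient force = Coriolis force):
V_g = (1/(fρ)) |∂P/∂n| = 6.06×10⁻⁴ / (5.70×10⁻⁵ × 0.719) = 14.8 m/s
Converting: 14.8 m/s × 1.944 = 28.8 knots

28.8 knots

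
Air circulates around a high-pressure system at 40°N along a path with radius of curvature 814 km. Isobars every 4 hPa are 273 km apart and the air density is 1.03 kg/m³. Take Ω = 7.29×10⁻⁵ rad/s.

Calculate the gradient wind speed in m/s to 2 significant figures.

21 m/s

Coriolis parameter at 40°N:
f = 2Ω sin φ = 2 × 7.29×10⁻⁵ × sin 40° = 9.37×10⁻⁵ s⁻¹
Pressure gradient: |∂P/∂n| = 400 Pa / 273000 m = 1.47×10⁻³ Pa/m
Geostrophic speed: V_g = |∂P/∂n|/(fρ) = 1.47×10⁻³/(9.37×10⁻⁵ × 1.03) = 15.2 m/s
Around a high, pressure-gradient force acts outward with centrifugal, so Coriolis balances both:
fV = (1/ρ)|∂P/∂n| + V²/R  →  V² − fR·V + fR·V_g = 0
With fR = 9.37×10⁻⁵ × 814×10³ m = 76.3 m/s:
V = [fR − √((fR)² − 4 fR V_g)]/2 = [76.3 − √(76.3² − 4×76.3×15.2)]/2 = 20.9 m/s
Supergeostrophic (V > V_g = 15.2 m/s), as expected around a high.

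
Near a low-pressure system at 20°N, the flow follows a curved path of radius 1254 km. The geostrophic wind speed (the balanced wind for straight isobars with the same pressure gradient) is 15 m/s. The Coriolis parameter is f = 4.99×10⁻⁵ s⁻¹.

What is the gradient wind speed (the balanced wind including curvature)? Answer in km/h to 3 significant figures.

45.0 km/h

Around a low, centrifugal force acts outward with Coriolis, so pressure-gradient force balances both:
(1/ρ)|∂P/∂n| = fV + V²/R  →  V² + fR·V − fR·V_g = 0
With fR = 4.99×10⁻⁵ × 1254×10³ m = 62.6 m/s:
V = [−fR + √((fR)² + 4 fR V_g)]/2 = [−62.6 + √(62.6² + 4×62.6×15)]/2 = 12.5 m/s
Subgeostrophic (V < V_g = 15 m/s), as expected around a low.
Converting: 12.5 m/s × 3.6 = 45.0 km/h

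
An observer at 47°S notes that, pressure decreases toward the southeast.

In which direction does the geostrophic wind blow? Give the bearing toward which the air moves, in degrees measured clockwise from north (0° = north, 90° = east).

045°

The pressure-gradient force points toward the southeast (bearing 135°).
Geostrophic balance: in the Southern Hemisphere the Coriolis force deflects motion to the left, so the geostrophic wind blows 90° to the left of the pressure-gradient force (low pressure on the right).
Rotating 135° by 90° counterclockwise gives 045° — the wind blows toward the northeast.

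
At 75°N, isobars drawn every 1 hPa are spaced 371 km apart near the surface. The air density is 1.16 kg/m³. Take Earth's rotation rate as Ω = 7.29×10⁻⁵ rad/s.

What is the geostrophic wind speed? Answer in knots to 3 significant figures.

Coriolis parameter at 75°N:
f = 2Ω sin φ = 2 × 7.29×10⁻⁵ × sin 75° = 1.41×10⁻⁴ s⁻¹
Pressure gradient: |∂P/∂n| = 100 Pa / 371000 m = 2.70×10⁻⁴ Pa/m
Geostrophic balance (pressure-gradient force = Coriolis force):
V_g = (1/(fρ)) |∂P/∂n| = 2.70×10⁻⁴ / (1.41×10⁻⁴ × 1.16) = 1.65 m/s
Converting: 1.65 m/s × 1.944 = 3.21 knots

3.21 knots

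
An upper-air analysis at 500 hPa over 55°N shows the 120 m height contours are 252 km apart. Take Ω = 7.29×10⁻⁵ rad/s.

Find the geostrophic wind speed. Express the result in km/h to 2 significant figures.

140 km/h

Coriolis parameter at 55°N:
f = 2Ω sin φ = 2 × 7.29×10⁻⁵ × sin 55° = 1.19×10⁻⁴ s⁻¹
Height gradient: |∂Z/∂n| = 120 m / 252000 m = 4.76×10⁻⁴
On a pressure surface, geostrophic balance gives V_g = (g/f)|∂Z/∂n|:
V_g = 9.81 × 4.76×10⁻⁴ / 1.19×10⁻⁴ = 39.1 m/s
Converting: 39.1 m/s × 3.6 = 140 km/h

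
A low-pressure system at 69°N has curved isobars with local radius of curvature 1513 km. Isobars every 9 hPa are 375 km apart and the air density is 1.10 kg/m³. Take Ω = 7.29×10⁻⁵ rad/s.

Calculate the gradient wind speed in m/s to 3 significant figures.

14.9 m/s

Coriolis parameter at 69°N:
f = 2Ω sin φ = 2 × 7.29×10⁻⁵ × sin 69° = 1.36×10⁻⁴ s⁻¹
Pressure gradient: |∂P/∂n| = 900 Pa / 375000 m = 2.40×10⁻³ Pa/m
Geostrophic speed: V_g = |∂P/∂n|/(fρ) = 2.40×10⁻³/(1.36×10⁻⁴ × 1.10) = 16.0 m/s
Around a low, centrifugal force acts outward with Coriolis, so pressure-gradient force balances both:
(1/ρ)|∂P/∂n| = fV + V²/R  →  V² + fR·V − fR·V_g = 0
With fR = 1.36×10⁻⁴ × 1513×10³ m = 206 m/s:
V = [−fR + √((fR)² + 4 fR V_g)]/2 = [−206 + √(206² + 4×206×16)]/2 = 14.9 m/s
Subgeostrophic (V < V_g = 16 m/s), as expected around a low.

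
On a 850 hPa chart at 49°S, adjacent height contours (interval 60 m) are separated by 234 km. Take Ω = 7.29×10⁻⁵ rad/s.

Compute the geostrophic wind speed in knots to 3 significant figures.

44.4 knots

Coriolis parameter at 49°S:
f = 2Ω sin φ = 2 × 7.29×10⁻⁵ × sin 49° = 1.10×10⁻⁴ s⁻¹
Height gradient: |∂Z/∂n| = 60 m / 234000 m = 2.56×10⁻⁴
On a pressure surface, geostrophic balance gives V_g = (g/f)|∂Z/∂n|:
V_g = 9.81 × 2.56×10⁻⁴ / 1.10×10⁻⁴ = 22.9 m/s
Converting: 22.9 m/s × 1.944 = 44.4 knots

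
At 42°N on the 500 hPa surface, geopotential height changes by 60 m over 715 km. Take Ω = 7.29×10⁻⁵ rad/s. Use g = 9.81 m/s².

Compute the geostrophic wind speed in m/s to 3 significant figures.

Coriolis parameter at 42°N:
f = 2Ω sin φ = 2 × 7.29×10⁻⁵ × sin 42° = 9.76×10⁻⁵ s⁻¹
Height gradient: |∂Z/∂n| = 60 m / 715000 m = 8.39×10⁻⁵
On a pressure surface, geostrophic balance gives V_g = (g/f)|∂Z/∂n|:
V_g = 9.81 × 8.39×10⁻⁵ / 9.76×10⁻⁵ = 8.44 m/s

8.44 m/s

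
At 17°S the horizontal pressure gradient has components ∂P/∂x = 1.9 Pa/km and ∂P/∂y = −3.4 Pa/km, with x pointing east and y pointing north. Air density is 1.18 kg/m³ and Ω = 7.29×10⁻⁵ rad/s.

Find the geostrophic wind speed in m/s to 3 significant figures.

77.4 m/s

Coriolis parameter at 17°S:
f = 2Ω sin φ = 2 × 7.29×10⁻⁵ × sin 17° = 4.26×10⁻⁵ s⁻¹
In the Southern Hemisphere f is negative: f = −4.26×10⁻⁵ s⁻¹.
Component geostrophic relations (x east, y north):
u_g = −(1/(fρ)) ∂P/∂y,  v_g = (1/(fρ)) ∂P/∂x
u_g = −(−3.4×10⁻³)/(−4.26×10⁻⁵ × 1.18) = −67.6 m/s;  v_g = (1.9×10⁻³)/(−4.26×10⁻⁵ × 1.18) = −37.8 m/s
|V_g| = √(u_g² + v_g²) = 77.4 m/s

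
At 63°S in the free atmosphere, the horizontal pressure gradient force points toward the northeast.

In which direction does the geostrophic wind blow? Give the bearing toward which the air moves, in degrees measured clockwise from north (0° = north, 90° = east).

315°

The pressure-gradient force points toward the northeast (bearing 045°).
Geostrophic balance: in the Southern Hemisphere the Coriolis force deflects motion to the left, so the geostrophic wind blows 90° to the left of the pressure-gradient force (low pressure on the right).
Rotating 045° by 90° counterclockwise gives 315° — the wind blows toward the northwest.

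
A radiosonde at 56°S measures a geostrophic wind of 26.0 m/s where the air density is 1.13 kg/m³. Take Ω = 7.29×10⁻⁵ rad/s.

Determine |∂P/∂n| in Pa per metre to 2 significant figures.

Coriolis parameter at 56°S:
f = 2Ω sin φ = 2 × 7.29×10⁻⁵ × sin 56° = 1.21×10⁻⁴ s⁻¹
Geostrophic balance rearranged: |∂P/∂n| = f ρ V_g
|∂P/∂n| = 1.21×10⁻⁴ × 1.13 × 26.0 = 3.55×10⁻³ Pa/m

3.6×10⁻³ Pa/m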